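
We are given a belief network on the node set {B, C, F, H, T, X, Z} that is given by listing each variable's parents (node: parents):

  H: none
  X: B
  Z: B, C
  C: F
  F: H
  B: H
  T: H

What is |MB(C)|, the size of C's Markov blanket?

A node's Markov blanket = Pa ∪ Ch ∪ (parents of Ch other than the node itself).
Parents of C: F.
C's children: Z.
Parents of each child, excluding C:
  Z's other parent is B.
MB(C) = {B, F, Z}, which has 3 nodes.

3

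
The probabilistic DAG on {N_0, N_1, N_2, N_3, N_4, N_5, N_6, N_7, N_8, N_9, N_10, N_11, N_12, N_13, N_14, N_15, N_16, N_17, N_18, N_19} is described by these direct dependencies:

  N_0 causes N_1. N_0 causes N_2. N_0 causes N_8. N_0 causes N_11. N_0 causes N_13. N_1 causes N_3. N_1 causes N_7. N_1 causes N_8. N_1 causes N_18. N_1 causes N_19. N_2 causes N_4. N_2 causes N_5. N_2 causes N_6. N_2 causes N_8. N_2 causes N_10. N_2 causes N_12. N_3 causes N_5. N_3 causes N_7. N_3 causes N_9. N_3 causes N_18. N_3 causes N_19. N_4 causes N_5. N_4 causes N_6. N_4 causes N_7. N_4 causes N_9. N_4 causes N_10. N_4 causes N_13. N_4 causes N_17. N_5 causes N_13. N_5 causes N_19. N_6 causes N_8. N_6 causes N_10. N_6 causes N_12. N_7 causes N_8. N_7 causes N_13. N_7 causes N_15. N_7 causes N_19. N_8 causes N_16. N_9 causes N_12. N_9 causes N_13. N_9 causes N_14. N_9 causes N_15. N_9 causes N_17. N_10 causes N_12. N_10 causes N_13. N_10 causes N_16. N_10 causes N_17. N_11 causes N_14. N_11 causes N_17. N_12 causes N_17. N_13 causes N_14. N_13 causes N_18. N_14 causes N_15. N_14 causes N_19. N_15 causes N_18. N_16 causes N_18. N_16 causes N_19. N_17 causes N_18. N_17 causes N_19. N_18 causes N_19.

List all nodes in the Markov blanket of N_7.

{N_0, N_1, N_2, N_3, N_4, N_5, N_6, N_8, N_9, N_10, N_13, N_14, N_15, N_16, N_17, N_18, N_19}

A node's Markov blanket = Pa ∪ Ch ∪ (parents of Ch other than the node itself).
Parents of N_7: N_1, N_3, N_4.
N_7 has children N_8, N_13, N_15, N_19.
Co-parents of N_7 (other parents of its children):
  parents(N_8) \ {N_7} = {N_0, N_1, N_2, N_6}.
  N_13 also has parents N_0, N_4, N_5, N_9, N_10.
  parents(N_15) \ {N_7} = {N_9, N_14}.
  parents(N_19) \ {N_7} = {N_1, N_3, N_5, N_14, N_16, N_17, N_18}.
Taking the union gives {N_0, N_1, N_2, N_3, N_4, N_5, N_6, N_8, N_9, N_10, N_13, N_14, N_15, N_16, N_17, N_18, N_19}.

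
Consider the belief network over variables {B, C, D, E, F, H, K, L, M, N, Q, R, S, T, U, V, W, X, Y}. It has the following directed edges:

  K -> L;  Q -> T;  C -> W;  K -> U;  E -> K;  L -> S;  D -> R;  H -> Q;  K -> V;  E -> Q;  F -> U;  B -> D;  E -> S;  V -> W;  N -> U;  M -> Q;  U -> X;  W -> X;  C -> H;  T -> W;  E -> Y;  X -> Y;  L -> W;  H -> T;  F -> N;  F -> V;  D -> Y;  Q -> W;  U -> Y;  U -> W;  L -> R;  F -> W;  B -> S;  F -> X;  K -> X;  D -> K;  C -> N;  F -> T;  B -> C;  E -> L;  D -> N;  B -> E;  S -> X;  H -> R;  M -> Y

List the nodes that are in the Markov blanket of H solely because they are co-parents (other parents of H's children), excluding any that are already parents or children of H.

Children of H: Q, R, T.
  Q: E, M
  R: D, L
  T: F, Q
Excluding nodes already adjacent to H (C, Q, R, T), the co-parent-only contribution is {D, E, F, L, M}.

{D, E, F, L, M}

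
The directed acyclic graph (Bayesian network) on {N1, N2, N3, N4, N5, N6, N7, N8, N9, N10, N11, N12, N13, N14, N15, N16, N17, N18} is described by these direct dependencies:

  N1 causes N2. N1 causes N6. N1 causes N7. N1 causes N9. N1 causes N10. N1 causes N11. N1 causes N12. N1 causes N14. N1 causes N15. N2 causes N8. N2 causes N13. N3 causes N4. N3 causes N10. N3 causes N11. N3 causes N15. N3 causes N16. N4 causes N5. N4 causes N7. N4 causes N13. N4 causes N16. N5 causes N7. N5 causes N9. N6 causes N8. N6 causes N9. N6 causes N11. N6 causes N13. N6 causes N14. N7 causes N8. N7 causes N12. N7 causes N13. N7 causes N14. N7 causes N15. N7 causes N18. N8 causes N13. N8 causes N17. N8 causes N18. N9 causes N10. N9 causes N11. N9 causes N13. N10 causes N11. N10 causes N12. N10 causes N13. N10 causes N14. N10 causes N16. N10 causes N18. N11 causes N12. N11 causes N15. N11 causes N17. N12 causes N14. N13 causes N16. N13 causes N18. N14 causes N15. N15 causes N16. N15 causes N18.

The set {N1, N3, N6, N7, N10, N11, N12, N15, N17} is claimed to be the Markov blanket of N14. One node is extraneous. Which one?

Recall MB(v) = parents ∪ children ∪ spouses, where spouses are the other parents of v's children.
Parents of N14: N1, N6, N7, N10, N12.
Ch(N14) = {N15}.
Parents of each child, excluding N14:
  parents(N15) \ {N14} = {N1, N3, N7, N11}.
MB(N14) = {N1, N3, N6, N7, N10, N11, N12, N15}.
N17 is neither a parent, child, nor co-parent of N14, so it does not belong.

N17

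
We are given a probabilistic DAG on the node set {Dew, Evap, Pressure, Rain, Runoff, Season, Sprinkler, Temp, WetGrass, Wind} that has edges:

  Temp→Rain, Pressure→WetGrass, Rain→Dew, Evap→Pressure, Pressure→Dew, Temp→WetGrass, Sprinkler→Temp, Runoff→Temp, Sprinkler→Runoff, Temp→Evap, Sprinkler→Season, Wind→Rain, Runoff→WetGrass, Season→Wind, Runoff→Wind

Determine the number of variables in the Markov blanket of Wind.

By definition, MB(Wind) is built from Wind's parents, Wind's children, and the co-parents of Wind.
Wind's parents: Runoff, Season.
Wind has child Rain.
For each child, the remaining parents (spouses of Wind):
  Rain: Temp
MB(Wind) = {Rain, Runoff, Season, Temp}, which has 4 nodes.

4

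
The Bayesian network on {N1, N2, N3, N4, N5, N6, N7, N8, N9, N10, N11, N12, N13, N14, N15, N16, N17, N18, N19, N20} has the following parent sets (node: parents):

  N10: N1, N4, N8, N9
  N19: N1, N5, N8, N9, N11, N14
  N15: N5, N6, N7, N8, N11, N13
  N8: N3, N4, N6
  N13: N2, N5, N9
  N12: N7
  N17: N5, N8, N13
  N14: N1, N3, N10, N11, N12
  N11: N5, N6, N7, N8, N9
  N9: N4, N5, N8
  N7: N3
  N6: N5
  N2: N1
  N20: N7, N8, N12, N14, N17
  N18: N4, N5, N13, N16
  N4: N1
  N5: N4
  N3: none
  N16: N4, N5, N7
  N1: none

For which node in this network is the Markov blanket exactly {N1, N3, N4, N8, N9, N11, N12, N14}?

N10

The target node must have every member of {N1, N3, N4, N8, N9, N11, N12, N14} as a parent, child, or co-parent, and no others.
Parents of N10: N1, N4, N8, N9; children: N14; co-parents: N1, N3, N11, N12.
These exactly cover the given set, so the node is N10.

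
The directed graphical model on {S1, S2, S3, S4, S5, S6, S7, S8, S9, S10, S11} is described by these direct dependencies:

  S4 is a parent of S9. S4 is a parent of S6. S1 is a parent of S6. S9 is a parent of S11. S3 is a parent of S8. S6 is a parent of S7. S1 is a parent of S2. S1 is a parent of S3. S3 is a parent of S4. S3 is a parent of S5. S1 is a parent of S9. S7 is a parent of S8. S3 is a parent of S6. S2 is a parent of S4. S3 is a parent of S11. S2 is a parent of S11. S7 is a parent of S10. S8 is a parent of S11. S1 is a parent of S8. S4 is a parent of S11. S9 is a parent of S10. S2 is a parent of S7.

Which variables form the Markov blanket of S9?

The Markov blanket of a node is its parents, its children, and the other parents of its children.
S9 has children S10, S11.
Parents of S9: S1, S4.
Co-parents of S9 (other parents of its children):
  S10: S7
  S11: S2, S3, S4, S8
MB(S9) = {S1, S2, S3, S4, S7, S8, S10, S11}.

{S1, S2, S3, S4, S7, S8, S10, S11}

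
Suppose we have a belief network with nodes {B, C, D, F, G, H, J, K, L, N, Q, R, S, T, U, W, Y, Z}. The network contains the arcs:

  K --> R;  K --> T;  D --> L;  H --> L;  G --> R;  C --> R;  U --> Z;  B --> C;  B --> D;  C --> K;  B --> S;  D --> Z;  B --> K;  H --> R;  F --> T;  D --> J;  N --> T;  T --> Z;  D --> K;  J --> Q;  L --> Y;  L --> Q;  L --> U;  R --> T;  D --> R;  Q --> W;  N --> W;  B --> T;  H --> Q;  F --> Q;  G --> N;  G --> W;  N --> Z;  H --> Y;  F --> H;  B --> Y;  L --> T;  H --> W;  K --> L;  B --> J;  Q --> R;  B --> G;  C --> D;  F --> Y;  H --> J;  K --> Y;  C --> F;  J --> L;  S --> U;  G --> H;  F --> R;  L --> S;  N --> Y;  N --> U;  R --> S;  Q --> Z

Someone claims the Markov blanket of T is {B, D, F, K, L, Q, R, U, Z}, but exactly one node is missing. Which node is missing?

Parents of T: B, F, K, L, N, R.
T has child Z.
Parents of each child, excluding T:
  Z: D, N, Q, U
MB(T) = {B, D, F, K, L, N, Q, R, U, Z}.
Comparing with the claimed set, N is missing.

N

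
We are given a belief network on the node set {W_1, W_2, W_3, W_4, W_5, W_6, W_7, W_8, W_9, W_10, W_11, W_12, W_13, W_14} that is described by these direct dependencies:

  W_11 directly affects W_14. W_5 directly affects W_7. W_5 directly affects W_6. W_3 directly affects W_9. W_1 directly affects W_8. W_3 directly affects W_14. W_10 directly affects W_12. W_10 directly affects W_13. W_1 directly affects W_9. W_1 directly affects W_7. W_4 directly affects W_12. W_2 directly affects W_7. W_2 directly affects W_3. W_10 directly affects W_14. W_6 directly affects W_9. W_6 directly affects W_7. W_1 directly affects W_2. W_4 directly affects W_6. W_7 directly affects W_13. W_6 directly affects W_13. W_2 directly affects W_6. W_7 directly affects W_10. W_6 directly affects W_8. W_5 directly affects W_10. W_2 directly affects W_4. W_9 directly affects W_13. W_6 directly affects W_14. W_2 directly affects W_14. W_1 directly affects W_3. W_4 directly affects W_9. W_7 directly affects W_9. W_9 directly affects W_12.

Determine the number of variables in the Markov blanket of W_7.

Parents of W_7: W_1, W_2, W_5, W_6.
Ch(W_7) = {W_9, W_10, W_13}.
Other parents of W_7's children:
  parents(W_9) \ {W_7} = {W_1, W_3, W_4, W_6}.
  parents(W_10) \ {W_7} = {W_5}.
  W_13 also has parents W_6, W_9, W_10.
MB(W_7) = {W_1, W_2, W_3, W_4, W_5, W_6, W_9, W_10, W_13}, which has 9 nodes.

9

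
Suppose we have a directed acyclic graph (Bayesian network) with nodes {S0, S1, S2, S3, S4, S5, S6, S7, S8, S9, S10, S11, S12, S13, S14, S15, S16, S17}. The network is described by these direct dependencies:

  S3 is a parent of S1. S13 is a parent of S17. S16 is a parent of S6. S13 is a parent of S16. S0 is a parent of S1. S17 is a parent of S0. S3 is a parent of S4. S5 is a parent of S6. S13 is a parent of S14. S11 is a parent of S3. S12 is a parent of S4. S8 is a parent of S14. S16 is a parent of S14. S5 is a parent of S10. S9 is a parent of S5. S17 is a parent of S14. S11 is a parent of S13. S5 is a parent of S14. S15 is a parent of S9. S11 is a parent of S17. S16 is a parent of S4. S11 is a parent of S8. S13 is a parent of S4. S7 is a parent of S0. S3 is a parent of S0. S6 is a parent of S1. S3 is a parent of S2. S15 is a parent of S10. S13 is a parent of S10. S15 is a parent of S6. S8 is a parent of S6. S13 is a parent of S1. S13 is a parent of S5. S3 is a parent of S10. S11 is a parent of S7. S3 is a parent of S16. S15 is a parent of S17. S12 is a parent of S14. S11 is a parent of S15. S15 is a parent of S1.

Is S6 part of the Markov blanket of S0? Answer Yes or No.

Yes

S6 is a co-parent of S0: both are parents of S1.
So S6 ∈ MB(S0).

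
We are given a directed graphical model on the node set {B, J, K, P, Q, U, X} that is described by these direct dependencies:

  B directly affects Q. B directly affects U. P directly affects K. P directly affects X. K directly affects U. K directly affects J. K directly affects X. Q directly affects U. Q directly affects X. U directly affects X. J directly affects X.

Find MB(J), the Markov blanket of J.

{K, P, Q, U, X}

The Markov blanket of a node is its parents, its children, and the other parents of its children.
Parents of J: K.
J's children: X.
Other parents of J's children:
  parents(X) \ {J} = {K, P, Q, U}.
MB(J) = {K, P, Q, U, X}.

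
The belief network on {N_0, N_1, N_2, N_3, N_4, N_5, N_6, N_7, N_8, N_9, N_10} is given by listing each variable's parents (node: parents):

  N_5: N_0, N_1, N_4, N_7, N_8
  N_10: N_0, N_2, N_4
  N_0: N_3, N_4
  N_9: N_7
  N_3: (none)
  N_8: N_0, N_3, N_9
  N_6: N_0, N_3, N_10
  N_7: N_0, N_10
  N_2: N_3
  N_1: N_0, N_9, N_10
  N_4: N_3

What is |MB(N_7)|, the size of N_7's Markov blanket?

7

A node's Markov blanket = Pa ∪ Ch ∪ (parents of Ch other than the node itself).
Children of N_7: N_5, N_9.
N_7 has parents N_0, N_10.
Other parents of N_7's children:
  N_9: no additional parents.
  N_5's other parents are N_0, N_1, N_4, N_8.
MB(N_7) = {N_0, N_1, N_4, N_5, N_8, N_9, N_10}, which has 7 nodes.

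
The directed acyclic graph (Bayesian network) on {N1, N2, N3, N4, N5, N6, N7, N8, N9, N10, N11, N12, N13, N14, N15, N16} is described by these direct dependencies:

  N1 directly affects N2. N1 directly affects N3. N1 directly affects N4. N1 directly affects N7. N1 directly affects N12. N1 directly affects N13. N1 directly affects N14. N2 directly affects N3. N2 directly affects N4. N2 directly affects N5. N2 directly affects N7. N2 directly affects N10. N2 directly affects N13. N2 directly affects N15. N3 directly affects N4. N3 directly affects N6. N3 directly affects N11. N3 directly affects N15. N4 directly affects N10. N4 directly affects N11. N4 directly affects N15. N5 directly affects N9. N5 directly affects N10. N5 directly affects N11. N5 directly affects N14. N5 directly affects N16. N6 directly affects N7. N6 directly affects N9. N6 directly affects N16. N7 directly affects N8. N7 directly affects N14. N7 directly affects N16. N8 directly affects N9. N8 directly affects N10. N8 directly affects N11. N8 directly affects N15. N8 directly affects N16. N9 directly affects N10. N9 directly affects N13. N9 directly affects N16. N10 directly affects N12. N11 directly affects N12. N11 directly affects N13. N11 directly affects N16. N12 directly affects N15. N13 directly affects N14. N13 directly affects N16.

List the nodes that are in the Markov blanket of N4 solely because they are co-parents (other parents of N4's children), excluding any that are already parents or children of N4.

Children of N4: N10, N11, N15.
  N10 also has parents N2, N5, N8, N9.
  parents(N11) \ {N4} = {N3, N5, N8}.
  N15 also has parents N2, N3, N8, N12.
Excluding nodes already adjacent to N4 (N1, N2, N3, N10, N11, N15), the co-parent-only contribution is {N5, N8, N9, N12}.

{N5, N8, N9, N12}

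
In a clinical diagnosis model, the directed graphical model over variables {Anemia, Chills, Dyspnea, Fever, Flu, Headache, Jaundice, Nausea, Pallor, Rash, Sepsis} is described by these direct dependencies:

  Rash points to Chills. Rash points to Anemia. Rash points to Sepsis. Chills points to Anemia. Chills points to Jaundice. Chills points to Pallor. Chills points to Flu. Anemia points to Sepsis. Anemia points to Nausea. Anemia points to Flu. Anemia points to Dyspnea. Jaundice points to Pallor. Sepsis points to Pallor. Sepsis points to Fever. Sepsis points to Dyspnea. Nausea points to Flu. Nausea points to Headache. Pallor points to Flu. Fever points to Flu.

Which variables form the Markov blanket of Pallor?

The Markov blanket of a node is its parents, its children, and the other parents of its children.
Pa(Pallor) = {Chills, Jaundice, Sepsis}.
Pallor has child Flu.
Parents of each child, excluding Pallor:
  Flu: Anemia, Chills, Fever, Nausea
So the Markov blanket of Pallor is {Anemia, Chills, Fever, Flu, Jaundice, Nausea, Sepsis}.

{Anemia, Chills, Fever, Flu, Jaundice, Nausea, Sepsis}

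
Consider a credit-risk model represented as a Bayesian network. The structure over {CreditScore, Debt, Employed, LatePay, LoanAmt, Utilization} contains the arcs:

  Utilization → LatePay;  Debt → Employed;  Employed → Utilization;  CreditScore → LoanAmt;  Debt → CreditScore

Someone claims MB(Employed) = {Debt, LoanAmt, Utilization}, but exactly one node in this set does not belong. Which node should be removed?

A node's Markov blanket = Pa ∪ Ch ∪ (parents of Ch other than the node itself).
Children of Employed: Utilization.
Employed has parent Debt.
Parents of each child, excluding Employed:
  Utilization: —
MB(Employed) = {Debt, Utilization}.
LoanAmt is neither a parent, child, nor co-parent of Employed, so it does not belong.

LoanAmt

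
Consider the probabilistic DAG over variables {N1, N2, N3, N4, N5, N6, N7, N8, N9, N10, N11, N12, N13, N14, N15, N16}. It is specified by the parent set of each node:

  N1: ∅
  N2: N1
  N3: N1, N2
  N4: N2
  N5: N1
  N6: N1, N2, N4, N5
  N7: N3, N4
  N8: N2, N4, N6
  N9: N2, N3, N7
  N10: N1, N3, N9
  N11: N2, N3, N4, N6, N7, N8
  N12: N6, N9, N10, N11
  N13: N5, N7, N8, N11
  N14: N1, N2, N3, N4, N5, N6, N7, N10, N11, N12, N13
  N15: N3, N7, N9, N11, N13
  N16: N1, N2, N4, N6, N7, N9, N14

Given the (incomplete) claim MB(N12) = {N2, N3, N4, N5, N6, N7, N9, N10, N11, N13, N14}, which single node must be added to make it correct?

N1

Pa(N12) = {N6, N9, N10, N11}.
Ch(N12) = {N14}.
Parents of each child, excluding N12:
  N14 also has parents N1, N2, N3, N4, N5, N6, N7, N10, N11, N13.
MB(N12) = {N1, N2, N3, N4, N5, N6, N7, N9, N10, N11, N13, N14}.
Comparing with the claimed set, N1 is missing.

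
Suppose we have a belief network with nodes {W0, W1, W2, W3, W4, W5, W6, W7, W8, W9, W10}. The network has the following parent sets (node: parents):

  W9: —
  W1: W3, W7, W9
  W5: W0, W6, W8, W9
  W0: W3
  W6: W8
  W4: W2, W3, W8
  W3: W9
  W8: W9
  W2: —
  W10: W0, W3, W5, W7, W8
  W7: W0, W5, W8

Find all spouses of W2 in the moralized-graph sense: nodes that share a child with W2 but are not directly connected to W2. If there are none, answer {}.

Children of W2: W4.
  W4 also has parents W3, W8.
Excluding nodes already adjacent to W2 (W4), the co-parent-only contribution is {W3, W8}.

{W3, W8}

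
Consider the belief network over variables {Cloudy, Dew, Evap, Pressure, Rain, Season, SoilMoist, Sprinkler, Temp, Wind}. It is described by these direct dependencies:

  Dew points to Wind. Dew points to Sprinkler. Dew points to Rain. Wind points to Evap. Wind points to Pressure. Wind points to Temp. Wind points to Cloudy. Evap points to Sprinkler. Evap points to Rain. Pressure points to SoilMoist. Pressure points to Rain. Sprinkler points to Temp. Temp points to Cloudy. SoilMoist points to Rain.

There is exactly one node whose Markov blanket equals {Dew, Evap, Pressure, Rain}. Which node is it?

SoilMoist

The target node must have every member of {Dew, Evap, Pressure, Rain} as a parent, child, or co-parent, and no others.
Parents of SoilMoist: Pressure; children: Rain; co-parents: Dew, Evap, Pressure.
These exactly cover the given set, so the node is SoilMoist.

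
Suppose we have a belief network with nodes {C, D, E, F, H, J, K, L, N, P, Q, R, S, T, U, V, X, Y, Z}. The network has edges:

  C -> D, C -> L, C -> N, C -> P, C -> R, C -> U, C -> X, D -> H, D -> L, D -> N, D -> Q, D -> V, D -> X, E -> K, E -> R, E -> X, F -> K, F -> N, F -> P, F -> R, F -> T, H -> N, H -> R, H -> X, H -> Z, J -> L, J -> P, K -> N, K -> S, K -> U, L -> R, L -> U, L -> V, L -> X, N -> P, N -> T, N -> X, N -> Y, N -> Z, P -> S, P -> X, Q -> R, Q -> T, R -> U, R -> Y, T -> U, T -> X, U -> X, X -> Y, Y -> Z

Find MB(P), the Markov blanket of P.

{C, D, E, F, H, J, K, L, N, S, T, U, X}

Ch(P) = {S, X}.
Parents of P: C, F, J, N.
Parents of each child, excluding P:
  S also has parent K.
  parents(X) \ {P} = {C, D, E, H, L, N, T, U}.
MB(P) = {C, D, E, F, H, J, K, L, N, S, T, U, X}.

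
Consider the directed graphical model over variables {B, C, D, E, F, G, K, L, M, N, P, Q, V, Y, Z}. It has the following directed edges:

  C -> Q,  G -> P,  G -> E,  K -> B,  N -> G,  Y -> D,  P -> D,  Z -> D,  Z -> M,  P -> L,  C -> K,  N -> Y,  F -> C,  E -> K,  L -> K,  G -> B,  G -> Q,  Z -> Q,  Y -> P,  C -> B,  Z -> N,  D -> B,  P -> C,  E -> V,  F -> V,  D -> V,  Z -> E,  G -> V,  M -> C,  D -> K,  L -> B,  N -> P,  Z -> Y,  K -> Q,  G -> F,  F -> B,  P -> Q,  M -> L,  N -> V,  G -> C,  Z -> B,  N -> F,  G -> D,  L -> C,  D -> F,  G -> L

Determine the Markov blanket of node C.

By definition, MB(C) is built from C's parents, C's children, and the co-parents of C.
Pa(C) = {F, G, L, M, P}.
Children of C: B, K, Q.
For each child, the remaining parents (spouses of C):
  K: D, E, L
  B: D, F, G, K, L, Z
  Q: G, K, P, Z
Union: {F, G, L, M, P} ∪ {B, K, Q} ∪ {D, E, F, G, K, L, P, Z} = {B, D, E, F, G, K, L, M, P, Q, Z}.

{B, D, E, F, G, K, L, M, P, Q, Z}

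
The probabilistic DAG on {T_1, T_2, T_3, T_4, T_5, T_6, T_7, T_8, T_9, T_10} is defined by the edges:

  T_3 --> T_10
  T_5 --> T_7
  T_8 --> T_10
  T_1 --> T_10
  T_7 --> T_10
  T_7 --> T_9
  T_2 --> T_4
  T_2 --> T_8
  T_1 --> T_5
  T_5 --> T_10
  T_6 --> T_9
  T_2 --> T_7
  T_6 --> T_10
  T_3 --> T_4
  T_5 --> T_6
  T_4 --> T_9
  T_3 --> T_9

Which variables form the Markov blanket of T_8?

T_8 has parent T_2.
Children of T_8: T_10.
Co-parents of T_8 (other parents of its children):
  T_10: T_1, T_3, T_5, T_6, T_7
So the Markov blanket of T_8 is {T_1, T_2, T_3, T_5, T_6, T_7, T_10}.

{T_1, T_2, T_3, T_5, T_6, T_7, T_10}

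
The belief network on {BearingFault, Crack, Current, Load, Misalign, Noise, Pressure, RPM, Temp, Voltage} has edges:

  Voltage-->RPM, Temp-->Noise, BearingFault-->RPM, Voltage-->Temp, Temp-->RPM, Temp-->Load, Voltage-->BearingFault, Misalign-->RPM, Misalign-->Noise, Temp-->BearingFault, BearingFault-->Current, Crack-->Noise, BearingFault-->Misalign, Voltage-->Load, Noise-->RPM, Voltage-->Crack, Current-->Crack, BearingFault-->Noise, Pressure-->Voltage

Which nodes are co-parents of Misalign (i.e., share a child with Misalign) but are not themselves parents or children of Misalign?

{Crack, Temp, Voltage}

Children of Misalign: Noise, RPM.
  parents(Noise) \ {Misalign} = {BearingFault, Crack, Temp}.
  RPM's other parents are BearingFault, Noise, Temp, Voltage.
Excluding nodes already adjacent to Misalign (BearingFault, Noise, RPM), the co-parent-only contribution is {Crack, Temp, Voltage}.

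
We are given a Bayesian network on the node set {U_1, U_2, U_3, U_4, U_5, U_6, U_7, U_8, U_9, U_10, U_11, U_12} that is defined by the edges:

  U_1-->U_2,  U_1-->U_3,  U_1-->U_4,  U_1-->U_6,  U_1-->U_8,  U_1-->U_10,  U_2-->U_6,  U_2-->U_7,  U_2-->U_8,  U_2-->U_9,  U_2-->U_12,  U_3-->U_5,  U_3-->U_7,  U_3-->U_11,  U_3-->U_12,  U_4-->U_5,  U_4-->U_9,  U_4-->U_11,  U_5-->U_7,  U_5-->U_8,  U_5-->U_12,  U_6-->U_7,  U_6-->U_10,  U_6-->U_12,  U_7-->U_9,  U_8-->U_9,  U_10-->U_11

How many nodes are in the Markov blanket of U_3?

9

Recall MB(v) = parents ∪ children ∪ spouses, where spouses are the other parents of v's children.
U_3 has children U_5, U_7, U_11, U_12.
Pa(U_3) = {U_1}.
For each child, the remaining parents (spouses of U_3):
  U_5 also has parent U_4.
  U_7's other parents are U_2, U_5, U_6.
  parents(U_11) \ {U_3} = {U_4, U_10}.
  U_12 also has parents U_2, U_5, U_6.
MB(U_3) = {U_1, U_2, U_4, U_5, U_6, U_7, U_10, U_11, U_12}, which has 9 nodes.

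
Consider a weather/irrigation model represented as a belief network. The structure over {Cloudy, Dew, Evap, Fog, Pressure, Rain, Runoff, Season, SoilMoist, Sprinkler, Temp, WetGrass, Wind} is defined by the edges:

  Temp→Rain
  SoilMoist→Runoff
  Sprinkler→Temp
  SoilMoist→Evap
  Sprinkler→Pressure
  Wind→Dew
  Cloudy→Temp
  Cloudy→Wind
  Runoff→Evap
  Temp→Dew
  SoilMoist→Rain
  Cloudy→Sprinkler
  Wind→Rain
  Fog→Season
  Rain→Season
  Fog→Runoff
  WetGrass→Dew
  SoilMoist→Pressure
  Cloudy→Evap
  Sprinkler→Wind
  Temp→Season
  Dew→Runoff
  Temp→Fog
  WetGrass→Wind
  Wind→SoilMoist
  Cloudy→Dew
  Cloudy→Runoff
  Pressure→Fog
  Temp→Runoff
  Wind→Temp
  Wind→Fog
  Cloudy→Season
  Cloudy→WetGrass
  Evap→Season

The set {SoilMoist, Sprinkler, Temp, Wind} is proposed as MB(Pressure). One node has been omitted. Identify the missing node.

Pressure has parents SoilMoist, Sprinkler.
Ch(Pressure) = {Fog}.
Other parents of Pressure's children:
  parents(Fog) \ {Pressure} = {Temp, Wind}.
MB(Pressure) = {Fog, SoilMoist, Sprinkler, Temp, Wind}.
Comparing with the claimed set, Fog is missing.

Fog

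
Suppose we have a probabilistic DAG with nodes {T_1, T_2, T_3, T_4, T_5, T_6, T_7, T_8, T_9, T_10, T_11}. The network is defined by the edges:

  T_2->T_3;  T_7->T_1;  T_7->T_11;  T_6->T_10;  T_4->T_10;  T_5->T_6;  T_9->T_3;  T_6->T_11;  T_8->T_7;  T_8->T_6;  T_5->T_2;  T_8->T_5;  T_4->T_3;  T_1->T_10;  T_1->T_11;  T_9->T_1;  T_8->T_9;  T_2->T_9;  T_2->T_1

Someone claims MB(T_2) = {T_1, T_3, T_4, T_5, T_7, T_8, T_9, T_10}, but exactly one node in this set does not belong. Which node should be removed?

T_10

By definition, MB(T_2) is built from T_2's parents, T_2's children, and the co-parents of T_2.
Pa(T_2) = {T_5}.
T_2 has children T_1, T_3, T_9.
For each child, the remaining parents (spouses of T_2):
  T_9: T_8
  T_1: T_7, T_9
  T_3: T_4, T_9
MB(T_2) = {T_1, T_3, T_4, T_5, T_7, T_8, T_9}.
T_10 is neither a parent, child, nor co-parent of T_2, so it does not belong.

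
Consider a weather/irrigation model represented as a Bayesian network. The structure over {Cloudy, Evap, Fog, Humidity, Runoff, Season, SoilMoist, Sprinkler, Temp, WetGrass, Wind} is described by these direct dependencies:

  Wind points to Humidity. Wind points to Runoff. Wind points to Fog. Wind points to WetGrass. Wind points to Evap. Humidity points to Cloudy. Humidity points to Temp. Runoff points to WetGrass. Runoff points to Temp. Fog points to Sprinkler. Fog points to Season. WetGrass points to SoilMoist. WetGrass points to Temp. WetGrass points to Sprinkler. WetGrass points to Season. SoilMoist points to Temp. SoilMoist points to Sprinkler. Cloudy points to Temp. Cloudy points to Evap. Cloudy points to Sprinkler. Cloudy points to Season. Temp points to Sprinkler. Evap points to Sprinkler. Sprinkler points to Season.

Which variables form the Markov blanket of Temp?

Temp's children: Sprinkler.
Parents of Temp: Cloudy, Humidity, Runoff, SoilMoist, WetGrass.
Parents of each child, excluding Temp:
  parents(Sprinkler) \ {Temp} = {Cloudy, Evap, Fog, SoilMoist, WetGrass}.
MB(Temp) = {Cloudy, Evap, Fog, Humidity, Runoff, SoilMoist, Sprinkler, WetGrass}.

{Cloudy, Evap, Fog, Humidity, Runoff, SoilMoist, Sprinkler, WetGrass}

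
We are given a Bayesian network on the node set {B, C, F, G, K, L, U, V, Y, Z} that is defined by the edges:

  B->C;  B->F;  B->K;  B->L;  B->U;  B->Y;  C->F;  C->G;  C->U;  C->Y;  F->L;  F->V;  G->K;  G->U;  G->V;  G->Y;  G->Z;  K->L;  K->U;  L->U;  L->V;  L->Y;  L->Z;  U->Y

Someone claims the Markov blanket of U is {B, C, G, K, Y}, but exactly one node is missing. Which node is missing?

L

Parents of U: B, C, G, K, L.
U has child Y.
For each child, the remaining parents (spouses of U):
  Y also has parents B, C, G, L.
MB(U) = {B, C, G, K, L, Y}.
Comparing with the claimed set, L is missing.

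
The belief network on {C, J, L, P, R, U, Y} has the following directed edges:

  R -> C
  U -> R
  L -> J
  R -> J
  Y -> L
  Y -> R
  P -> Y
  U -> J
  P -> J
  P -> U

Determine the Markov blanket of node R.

{C, J, L, P, U, Y}

R's children: C, J.
Pa(R) = {U, Y}.
Co-parents of R (other parents of its children):
  J's other parents are L, P, U.
  C has no other parent.
So the Markov blanket of R is {C, J, L, P, U, Y}.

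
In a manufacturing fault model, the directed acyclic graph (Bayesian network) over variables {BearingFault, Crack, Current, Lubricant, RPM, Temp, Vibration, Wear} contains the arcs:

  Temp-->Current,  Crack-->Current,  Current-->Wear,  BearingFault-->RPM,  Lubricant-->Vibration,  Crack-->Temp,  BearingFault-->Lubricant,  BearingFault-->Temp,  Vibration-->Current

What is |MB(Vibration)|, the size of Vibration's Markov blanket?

4

The Markov blanket of a node is its parents, its children, and the other parents of its children.
Vibration's children: Current.
Parents of Vibration: Lubricant.
Co-parents of Vibration (other parents of its children):
  parents(Current) \ {Vibration} = {Crack, Temp}.
MB(Vibration) = {Crack, Current, Lubricant, Temp}, which has 4 nodes.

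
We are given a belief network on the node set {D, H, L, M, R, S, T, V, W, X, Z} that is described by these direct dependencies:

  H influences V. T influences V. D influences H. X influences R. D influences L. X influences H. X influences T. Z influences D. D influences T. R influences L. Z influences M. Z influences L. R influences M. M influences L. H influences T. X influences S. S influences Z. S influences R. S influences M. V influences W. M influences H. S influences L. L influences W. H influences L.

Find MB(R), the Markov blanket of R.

{D, H, L, M, S, X, Z}

Recall MB(v) = parents ∪ children ∪ spouses, where spouses are the other parents of v's children.
Parents of R: S, X.
Ch(R) = {L, M}.
Co-parents of R (other parents of its children):
  parents(M) \ {R} = {S, Z}.
  L also has parents D, H, M, S, Z.
MB(R) = {D, H, L, M, S, X, Z}.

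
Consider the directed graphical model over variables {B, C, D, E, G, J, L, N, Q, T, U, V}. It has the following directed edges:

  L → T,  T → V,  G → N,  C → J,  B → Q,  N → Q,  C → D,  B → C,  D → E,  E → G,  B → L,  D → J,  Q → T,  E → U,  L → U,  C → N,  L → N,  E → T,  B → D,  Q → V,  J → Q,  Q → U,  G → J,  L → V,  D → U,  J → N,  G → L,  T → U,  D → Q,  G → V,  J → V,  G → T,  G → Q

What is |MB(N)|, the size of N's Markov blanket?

7

N's parents: C, G, J, L.
Ch(N) = {Q}.
Parents of each child, excluding N:
  Q's other parents are B, D, G, J.
MB(N) = {B, C, D, G, J, L, Q}, which has 7 nodes.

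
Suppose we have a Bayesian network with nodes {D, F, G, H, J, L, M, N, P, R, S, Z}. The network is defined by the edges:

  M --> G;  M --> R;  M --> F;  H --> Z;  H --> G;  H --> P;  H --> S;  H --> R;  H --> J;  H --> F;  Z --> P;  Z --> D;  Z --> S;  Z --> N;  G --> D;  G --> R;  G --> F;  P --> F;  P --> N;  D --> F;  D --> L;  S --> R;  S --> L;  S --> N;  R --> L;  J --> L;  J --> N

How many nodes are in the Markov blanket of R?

R has child L.
R's parents: G, H, M, S.
Co-parents of R (other parents of its children):
  L's other parents are D, J, S.
MB(R) = {D, G, H, J, L, M, S}, which has 7 nodes.

7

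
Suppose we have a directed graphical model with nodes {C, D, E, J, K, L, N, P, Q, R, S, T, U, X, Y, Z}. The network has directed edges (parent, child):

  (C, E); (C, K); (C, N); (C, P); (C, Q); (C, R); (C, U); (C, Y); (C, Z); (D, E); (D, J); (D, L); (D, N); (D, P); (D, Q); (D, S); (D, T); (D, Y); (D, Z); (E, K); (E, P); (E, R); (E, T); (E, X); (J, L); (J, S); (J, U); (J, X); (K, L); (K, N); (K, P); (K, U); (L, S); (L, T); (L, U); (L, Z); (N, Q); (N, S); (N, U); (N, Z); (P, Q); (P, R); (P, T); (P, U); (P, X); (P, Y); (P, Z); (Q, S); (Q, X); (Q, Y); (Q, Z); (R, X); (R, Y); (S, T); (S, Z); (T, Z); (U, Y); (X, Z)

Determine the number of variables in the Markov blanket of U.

By definition, MB(U) is built from U's parents, U's children, and the co-parents of U.
Ch(U) = {Y}.
Pa(U) = {C, J, K, L, N, P}.
For each child, the remaining parents (spouses of U):
  Y's other parents are C, D, P, Q, R.
MB(U) = {C, D, J, K, L, N, P, Q, R, Y}, which has 10 nodes.

10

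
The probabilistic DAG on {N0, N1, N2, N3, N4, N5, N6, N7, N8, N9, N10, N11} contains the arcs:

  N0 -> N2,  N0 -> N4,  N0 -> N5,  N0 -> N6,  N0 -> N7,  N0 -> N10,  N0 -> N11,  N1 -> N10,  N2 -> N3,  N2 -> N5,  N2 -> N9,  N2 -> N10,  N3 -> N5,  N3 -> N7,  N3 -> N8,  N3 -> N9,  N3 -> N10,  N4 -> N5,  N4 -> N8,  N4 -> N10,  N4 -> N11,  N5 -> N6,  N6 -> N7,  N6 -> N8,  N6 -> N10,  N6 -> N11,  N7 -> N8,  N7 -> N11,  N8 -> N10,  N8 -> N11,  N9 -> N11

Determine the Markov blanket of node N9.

N9 has parents N2, N3.
N9's children: N11.
For each child, the remaining parents (spouses of N9):
  N11 also has parents N0, N4, N6, N7, N8.
So the Markov blanket of N9 is {N0, N2, N3, N4, N6, N7, N8, N11}.

{N0, N2, N3, N4, N6, N7, N8, N11}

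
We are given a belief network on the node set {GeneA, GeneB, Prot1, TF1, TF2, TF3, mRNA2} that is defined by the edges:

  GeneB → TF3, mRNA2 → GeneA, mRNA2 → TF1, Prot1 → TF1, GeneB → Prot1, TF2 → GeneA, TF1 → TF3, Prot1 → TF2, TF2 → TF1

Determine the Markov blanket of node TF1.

{GeneB, Prot1, TF2, TF3, mRNA2}

Recall MB(v) = parents ∪ children ∪ spouses, where spouses are the other parents of v's children.
Pa(TF1) = {Prot1, TF2, mRNA2}.
TF1 has child TF3.
For each child, the remaining parents (spouses of TF1):
  TF3's other parent is GeneB.
MB(TF1) = {GeneB, Prot1, TF2, TF3, mRNA2}.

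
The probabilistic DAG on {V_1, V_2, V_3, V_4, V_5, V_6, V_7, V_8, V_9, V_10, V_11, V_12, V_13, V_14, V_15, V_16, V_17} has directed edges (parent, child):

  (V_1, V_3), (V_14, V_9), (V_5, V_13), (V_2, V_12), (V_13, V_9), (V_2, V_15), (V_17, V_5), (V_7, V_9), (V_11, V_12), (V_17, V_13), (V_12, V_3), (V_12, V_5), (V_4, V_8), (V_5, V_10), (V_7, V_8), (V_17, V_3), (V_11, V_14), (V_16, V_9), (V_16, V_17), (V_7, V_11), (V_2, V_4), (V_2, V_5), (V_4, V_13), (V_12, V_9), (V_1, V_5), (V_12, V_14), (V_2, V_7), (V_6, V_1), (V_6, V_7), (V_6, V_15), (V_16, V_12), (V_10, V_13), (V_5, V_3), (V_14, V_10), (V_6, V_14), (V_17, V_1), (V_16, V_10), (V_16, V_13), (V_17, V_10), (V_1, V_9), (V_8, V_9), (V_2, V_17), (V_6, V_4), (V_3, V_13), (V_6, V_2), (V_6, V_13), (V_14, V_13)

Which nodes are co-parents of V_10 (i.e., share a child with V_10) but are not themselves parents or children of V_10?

Children of V_10: V_13.
  V_13's other parents are V_3, V_4, V_5, V_6, V_14, V_16, V_17.
Excluding nodes already adjacent to V_10 (V_5, V_13, V_14, V_16, V_17), the co-parent-only contribution is {V_3, V_4, V_6}.

{V_3, V_4, V_6}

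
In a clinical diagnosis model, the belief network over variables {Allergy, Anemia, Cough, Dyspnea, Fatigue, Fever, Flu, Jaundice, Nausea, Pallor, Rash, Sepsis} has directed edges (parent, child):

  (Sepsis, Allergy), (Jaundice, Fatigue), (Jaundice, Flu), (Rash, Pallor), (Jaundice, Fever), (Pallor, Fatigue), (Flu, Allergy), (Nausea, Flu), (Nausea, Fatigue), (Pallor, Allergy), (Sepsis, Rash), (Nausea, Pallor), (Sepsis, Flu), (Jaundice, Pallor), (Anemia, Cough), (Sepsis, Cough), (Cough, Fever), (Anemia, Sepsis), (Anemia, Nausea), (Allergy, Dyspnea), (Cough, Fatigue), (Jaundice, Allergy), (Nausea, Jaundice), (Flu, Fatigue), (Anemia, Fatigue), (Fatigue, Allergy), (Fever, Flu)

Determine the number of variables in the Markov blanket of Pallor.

9

The Markov blanket of a node is its parents, its children, and the other parents of its children.
Pallor has children Allergy, Fatigue.
Pallor's parents: Jaundice, Nausea, Rash.
Co-parents of Pallor (other parents of its children):
  Fatigue: Anemia, Cough, Flu, Jaundice, Nausea
  Allergy: Fatigue, Flu, Jaundice, Sepsis
MB(Pallor) = {Allergy, Anemia, Cough, Fatigue, Flu, Jaundice, Nausea, Rash, Sepsis}, which has 9 nodes.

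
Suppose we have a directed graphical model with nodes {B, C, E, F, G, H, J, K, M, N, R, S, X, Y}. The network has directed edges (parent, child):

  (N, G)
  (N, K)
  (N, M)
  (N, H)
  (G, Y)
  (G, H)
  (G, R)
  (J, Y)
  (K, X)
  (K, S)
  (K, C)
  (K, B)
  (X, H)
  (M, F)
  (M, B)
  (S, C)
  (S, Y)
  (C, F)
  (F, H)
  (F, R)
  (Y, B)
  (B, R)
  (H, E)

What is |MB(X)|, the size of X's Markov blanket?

A node's Markov blanket = Pa ∪ Ch ∪ (parents of Ch other than the node itself).
X's parents: K.
X has child H.
Other parents of X's children:
  H: F, G, N
MB(X) = {F, G, H, K, N}, which has 5 nodes.

5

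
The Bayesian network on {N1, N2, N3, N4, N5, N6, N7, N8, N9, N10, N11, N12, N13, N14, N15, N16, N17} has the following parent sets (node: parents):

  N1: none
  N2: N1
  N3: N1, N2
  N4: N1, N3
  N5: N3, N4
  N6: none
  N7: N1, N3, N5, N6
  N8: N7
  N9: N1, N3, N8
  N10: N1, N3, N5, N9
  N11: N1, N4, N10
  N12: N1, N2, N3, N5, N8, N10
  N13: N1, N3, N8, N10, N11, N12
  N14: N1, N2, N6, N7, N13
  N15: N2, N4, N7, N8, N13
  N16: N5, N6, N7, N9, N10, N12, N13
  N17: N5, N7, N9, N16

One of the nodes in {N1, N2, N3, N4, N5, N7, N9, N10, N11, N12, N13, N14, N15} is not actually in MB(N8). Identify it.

N14

Parents of N8: N7.
N8 has children N9, N12, N13, N15.
Parents of each child, excluding N8:
  N9: N1, N3
  N12: N1, N2, N3, N5, N10
  N13: N1, N3, N10, N11, N12
  N15: N2, N4, N7, N13
MB(N8) = {N1, N2, N3, N4, N5, N7, N9, N10, N11, N12, N13, N15}.
N14 is neither a parent, child, nor co-parent of N8, so it does not belong.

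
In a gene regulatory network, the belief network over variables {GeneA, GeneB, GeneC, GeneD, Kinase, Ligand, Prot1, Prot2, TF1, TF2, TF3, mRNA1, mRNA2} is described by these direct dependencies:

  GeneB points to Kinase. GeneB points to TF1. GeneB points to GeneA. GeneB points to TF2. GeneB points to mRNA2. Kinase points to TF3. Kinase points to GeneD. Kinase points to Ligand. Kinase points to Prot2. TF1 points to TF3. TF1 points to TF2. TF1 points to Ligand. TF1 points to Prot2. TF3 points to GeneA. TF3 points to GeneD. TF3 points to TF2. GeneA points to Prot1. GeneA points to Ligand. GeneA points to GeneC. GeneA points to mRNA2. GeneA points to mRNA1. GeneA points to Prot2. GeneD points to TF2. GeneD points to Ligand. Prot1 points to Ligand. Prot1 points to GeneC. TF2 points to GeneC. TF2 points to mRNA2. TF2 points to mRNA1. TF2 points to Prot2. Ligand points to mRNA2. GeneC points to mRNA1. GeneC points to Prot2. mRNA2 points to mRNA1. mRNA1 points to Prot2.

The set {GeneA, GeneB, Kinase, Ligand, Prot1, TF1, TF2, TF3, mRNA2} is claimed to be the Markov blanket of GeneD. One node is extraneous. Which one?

mRNA2

The Markov blanket of a node is its parents, its children, and the other parents of its children.
GeneD's children: Ligand, TF2.
GeneD has parents Kinase, TF3.
Other parents of GeneD's children:
  TF2: GeneB, TF1, TF3
  Ligand: GeneA, Kinase, Prot1, TF1
MB(GeneD) = {GeneA, GeneB, Kinase, Ligand, Prot1, TF1, TF2, TF3}.
mRNA2 is neither a parent, child, nor co-parent of GeneD, so it does not belong.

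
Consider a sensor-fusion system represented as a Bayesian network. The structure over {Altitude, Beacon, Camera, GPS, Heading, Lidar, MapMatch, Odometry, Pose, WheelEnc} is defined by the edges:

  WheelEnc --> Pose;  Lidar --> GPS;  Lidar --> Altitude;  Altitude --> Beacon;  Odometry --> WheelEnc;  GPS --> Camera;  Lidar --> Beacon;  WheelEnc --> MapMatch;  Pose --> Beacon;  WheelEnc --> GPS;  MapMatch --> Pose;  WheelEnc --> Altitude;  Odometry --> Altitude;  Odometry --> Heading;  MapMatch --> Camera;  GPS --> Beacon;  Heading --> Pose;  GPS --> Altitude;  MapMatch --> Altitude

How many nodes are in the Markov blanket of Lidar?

7

The Markov blanket of a node is its parents, its children, and the other parents of its children.
Pa(Lidar) = {}.
Children of Lidar: Altitude, Beacon, GPS.
Co-parents of Lidar (other parents of its children):
  GPS's other parent is WheelEnc.
  Altitude also has parents GPS, MapMatch, Odometry, WheelEnc.
  Beacon's other parents are Altitude, GPS, Pose.
MB(Lidar) = {Altitude, Beacon, GPS, MapMatch, Odometry, Pose, WheelEnc}, which has 7 nodes.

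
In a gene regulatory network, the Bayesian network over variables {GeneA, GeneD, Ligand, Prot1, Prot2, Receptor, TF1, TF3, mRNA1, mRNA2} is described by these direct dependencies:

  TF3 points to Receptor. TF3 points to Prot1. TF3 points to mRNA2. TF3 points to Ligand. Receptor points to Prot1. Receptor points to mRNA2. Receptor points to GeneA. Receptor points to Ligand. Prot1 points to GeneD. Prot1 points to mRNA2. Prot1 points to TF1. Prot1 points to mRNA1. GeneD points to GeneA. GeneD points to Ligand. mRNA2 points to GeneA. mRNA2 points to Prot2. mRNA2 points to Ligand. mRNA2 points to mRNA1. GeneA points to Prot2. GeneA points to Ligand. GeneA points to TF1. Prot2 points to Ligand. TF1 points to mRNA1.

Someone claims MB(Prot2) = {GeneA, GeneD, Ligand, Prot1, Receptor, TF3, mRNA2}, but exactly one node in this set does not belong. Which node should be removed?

Prot1

Parents of Prot2: GeneA, mRNA2.
Children of Prot2: Ligand.
Co-parents of Prot2 (other parents of its children):
  parents(Ligand) \ {Prot2} = {GeneA, GeneD, Receptor, TF3, mRNA2}.
MB(Prot2) = {GeneA, GeneD, Ligand, Receptor, TF3, mRNA2}.
Prot1 is neither a parent, child, nor co-parent of Prot2, so it does not belong.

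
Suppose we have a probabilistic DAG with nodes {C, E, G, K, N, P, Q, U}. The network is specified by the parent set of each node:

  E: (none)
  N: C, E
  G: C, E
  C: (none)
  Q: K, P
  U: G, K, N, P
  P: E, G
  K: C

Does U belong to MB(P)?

U is a child of P.
So U ∈ MB(P).

Yes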